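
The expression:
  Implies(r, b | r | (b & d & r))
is always true.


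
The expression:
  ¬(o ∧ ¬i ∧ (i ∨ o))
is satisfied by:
  {i: True, o: False}
  {o: False, i: False}
  {o: True, i: True}


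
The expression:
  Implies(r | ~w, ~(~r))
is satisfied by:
  {r: True, w: True}
  {r: True, w: False}
  {w: True, r: False}


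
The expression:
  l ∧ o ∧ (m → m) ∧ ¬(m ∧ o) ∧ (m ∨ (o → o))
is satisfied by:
  {o: True, l: True, m: False}


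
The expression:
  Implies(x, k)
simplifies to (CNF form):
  k | ~x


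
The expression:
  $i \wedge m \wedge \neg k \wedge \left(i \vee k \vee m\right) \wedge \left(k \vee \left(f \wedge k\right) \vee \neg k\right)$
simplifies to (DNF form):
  $i \wedge m \wedge \neg k$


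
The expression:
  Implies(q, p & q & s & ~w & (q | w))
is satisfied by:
  {p: True, s: True, q: False, w: False}
  {p: True, s: False, q: False, w: False}
  {s: True, w: False, p: False, q: False}
  {w: False, s: False, p: False, q: False}
  {w: True, p: True, s: True, q: False}
  {w: True, p: True, s: False, q: False}
  {w: True, s: True, p: False, q: False}
  {w: True, s: False, p: False, q: False}
  {q: True, p: True, s: True, w: False}


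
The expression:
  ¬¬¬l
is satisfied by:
  {l: False}


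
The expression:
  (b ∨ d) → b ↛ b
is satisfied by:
  {d: False, b: False}


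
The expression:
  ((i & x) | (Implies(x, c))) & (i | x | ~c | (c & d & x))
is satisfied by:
  {i: True, c: False, x: False}
  {i: True, x: True, c: False}
  {i: True, c: True, x: False}
  {i: True, x: True, c: True}
  {x: False, c: False, i: False}
  {x: True, c: True, i: False}


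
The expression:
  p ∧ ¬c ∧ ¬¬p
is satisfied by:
  {p: True, c: False}


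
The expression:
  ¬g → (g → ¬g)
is always true.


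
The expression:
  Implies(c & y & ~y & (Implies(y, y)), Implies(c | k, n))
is always true.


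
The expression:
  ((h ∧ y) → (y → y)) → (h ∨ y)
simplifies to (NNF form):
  h ∨ y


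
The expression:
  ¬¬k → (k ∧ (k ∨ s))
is always true.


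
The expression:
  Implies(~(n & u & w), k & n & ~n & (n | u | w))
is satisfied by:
  {u: True, w: True, n: True}


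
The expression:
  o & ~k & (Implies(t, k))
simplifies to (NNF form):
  o & ~k & ~t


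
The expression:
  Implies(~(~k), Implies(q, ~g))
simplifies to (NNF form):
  ~g | ~k | ~q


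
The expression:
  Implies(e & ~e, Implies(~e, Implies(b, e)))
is always true.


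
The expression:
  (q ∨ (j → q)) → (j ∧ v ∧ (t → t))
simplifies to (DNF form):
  (j ∧ v) ∨ (j ∧ ¬q)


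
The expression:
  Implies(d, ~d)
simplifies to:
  ~d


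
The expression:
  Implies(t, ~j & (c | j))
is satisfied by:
  {c: True, j: False, t: False}
  {j: False, t: False, c: False}
  {c: True, j: True, t: False}
  {j: True, c: False, t: False}
  {t: True, c: True, j: False}


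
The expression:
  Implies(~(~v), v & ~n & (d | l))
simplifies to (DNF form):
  ~v | (d & ~n) | (l & ~n)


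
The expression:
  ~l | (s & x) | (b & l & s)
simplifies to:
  ~l | (b & s) | (s & x)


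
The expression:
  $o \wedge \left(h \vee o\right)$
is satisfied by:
  {o: True}


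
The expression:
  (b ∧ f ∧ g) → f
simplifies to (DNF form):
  True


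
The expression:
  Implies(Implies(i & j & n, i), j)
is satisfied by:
  {j: True}


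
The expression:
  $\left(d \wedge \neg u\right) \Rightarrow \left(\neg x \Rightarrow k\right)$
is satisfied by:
  {x: True, k: True, u: True, d: False}
  {x: True, k: True, u: False, d: False}
  {x: True, u: True, k: False, d: False}
  {x: True, u: False, k: False, d: False}
  {k: True, u: True, x: False, d: False}
  {k: True, x: False, u: False, d: False}
  {k: False, u: True, x: False, d: False}
  {k: False, x: False, u: False, d: False}
  {x: True, d: True, k: True, u: True}
  {x: True, d: True, k: True, u: False}
  {x: True, d: True, u: True, k: False}
  {x: True, d: True, u: False, k: False}
  {d: True, k: True, u: True, x: False}
  {d: True, k: True, u: False, x: False}
  {d: True, u: True, k: False, x: False}


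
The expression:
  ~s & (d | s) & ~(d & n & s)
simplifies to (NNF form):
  d & ~s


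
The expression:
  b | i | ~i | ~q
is always true.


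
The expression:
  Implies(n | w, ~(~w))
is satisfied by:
  {w: True, n: False}
  {n: False, w: False}
  {n: True, w: True}


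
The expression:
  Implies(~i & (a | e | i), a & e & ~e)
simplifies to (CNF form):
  (i | ~a) & (i | ~e)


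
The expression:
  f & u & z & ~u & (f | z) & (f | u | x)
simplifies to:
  False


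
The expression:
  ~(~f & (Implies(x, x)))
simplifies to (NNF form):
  f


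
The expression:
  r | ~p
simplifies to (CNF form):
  r | ~p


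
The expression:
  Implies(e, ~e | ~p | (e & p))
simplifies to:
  True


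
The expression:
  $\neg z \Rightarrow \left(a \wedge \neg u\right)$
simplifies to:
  $z \vee \left(a \wedge \neg u\right)$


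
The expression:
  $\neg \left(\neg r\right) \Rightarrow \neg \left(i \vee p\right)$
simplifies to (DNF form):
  $\left(\neg i \wedge \neg p\right) \vee \neg r$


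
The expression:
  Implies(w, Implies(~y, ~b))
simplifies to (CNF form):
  y | ~b | ~w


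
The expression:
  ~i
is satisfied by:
  {i: False}


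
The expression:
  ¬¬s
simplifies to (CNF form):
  s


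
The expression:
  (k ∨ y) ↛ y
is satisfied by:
  {k: True, y: False}


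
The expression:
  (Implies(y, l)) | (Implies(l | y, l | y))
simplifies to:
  True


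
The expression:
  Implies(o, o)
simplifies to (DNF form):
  True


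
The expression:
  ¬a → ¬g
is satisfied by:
  {a: True, g: False}
  {g: False, a: False}
  {g: True, a: True}


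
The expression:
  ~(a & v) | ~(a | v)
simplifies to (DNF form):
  ~a | ~v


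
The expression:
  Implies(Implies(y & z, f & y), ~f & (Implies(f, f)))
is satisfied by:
  {f: False}


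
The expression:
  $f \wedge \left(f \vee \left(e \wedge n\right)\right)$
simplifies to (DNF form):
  $f$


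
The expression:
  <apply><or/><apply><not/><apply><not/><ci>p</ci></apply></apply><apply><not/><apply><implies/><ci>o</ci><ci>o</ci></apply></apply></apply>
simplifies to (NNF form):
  <ci>p</ci>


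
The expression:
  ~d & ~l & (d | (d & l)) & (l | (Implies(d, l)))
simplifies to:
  False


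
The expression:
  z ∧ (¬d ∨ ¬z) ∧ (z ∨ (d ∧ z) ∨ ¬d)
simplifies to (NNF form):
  z ∧ ¬d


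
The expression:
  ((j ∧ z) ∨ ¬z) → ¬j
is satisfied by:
  {j: False}


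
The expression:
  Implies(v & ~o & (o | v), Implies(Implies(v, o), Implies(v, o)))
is always true.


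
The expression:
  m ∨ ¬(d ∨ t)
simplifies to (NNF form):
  m ∨ (¬d ∧ ¬t)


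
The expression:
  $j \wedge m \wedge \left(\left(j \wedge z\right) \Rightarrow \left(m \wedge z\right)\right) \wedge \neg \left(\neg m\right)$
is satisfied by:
  {m: True, j: True}


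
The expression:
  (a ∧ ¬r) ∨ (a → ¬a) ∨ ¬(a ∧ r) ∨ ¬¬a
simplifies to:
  True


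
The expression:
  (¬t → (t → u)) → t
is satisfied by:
  {t: True}


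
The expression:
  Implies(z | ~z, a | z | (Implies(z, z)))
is always true.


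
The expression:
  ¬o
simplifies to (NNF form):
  ¬o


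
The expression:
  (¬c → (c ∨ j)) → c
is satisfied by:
  {c: True, j: False}
  {j: False, c: False}
  {j: True, c: True}


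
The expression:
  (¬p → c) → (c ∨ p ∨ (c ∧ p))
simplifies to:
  True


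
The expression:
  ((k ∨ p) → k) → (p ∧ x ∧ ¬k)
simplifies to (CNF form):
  p ∧ ¬k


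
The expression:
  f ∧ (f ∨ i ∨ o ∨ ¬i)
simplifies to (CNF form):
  f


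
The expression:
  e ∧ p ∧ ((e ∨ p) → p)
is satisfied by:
  {p: True, e: True}


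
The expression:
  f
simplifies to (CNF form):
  f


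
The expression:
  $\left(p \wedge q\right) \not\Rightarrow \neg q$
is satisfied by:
  {p: True, q: True}


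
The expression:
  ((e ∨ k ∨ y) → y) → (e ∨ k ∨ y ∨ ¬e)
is always true.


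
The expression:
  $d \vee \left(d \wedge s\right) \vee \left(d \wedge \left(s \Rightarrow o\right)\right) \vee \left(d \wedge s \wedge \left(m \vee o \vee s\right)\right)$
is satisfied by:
  {d: True}


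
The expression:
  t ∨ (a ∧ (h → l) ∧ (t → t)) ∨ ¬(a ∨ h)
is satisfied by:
  {t: True, l: True, a: True, h: False}
  {t: True, l: True, a: False, h: False}
  {t: True, a: True, h: False, l: False}
  {t: True, a: False, h: False, l: False}
  {l: True, a: True, h: False, t: False}
  {l: True, a: False, h: False, t: False}
  {a: True, l: False, h: False, t: False}
  {a: False, l: False, h: False, t: False}
  {t: True, l: True, h: True, a: True}
  {t: True, l: True, h: True, a: False}
  {t: True, h: True, a: True, l: False}
  {t: True, h: True, a: False, l: False}
  {l: True, h: True, a: True, t: False}


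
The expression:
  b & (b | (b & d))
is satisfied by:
  {b: True}


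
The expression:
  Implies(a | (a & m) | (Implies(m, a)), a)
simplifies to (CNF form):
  a | m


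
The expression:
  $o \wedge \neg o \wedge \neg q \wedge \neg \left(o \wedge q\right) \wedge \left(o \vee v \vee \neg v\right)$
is never true.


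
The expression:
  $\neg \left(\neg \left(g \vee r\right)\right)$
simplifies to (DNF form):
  $g \vee r$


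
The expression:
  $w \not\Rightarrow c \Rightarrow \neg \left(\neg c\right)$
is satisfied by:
  {c: True, w: False}
  {w: False, c: False}
  {w: True, c: True}


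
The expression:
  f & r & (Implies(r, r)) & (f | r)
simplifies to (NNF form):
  f & r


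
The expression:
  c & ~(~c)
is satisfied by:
  {c: True}


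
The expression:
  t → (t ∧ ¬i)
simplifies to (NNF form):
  ¬i ∨ ¬t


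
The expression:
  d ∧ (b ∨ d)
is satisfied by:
  {d: True}


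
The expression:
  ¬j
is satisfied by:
  {j: False}


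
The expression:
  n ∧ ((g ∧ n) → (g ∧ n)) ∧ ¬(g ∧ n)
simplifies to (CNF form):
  n ∧ ¬g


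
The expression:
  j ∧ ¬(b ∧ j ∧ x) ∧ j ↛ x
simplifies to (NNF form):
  j ∧ ¬x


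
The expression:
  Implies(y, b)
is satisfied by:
  {b: True, y: False}
  {y: False, b: False}
  {y: True, b: True}


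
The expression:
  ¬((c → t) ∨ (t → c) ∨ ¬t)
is never true.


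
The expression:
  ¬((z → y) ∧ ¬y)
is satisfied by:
  {y: True, z: True}
  {y: True, z: False}
  {z: True, y: False}


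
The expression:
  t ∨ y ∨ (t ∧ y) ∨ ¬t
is always true.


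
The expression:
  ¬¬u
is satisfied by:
  {u: True}


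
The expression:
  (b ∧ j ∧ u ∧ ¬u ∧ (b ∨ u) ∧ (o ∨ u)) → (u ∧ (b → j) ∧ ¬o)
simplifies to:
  True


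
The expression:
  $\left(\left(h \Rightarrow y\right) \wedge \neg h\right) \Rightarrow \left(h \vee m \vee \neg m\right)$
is always true.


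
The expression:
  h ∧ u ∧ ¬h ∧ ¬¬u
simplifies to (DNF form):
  False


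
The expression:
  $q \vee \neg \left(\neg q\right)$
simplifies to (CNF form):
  $q$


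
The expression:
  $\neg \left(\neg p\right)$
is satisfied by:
  {p: True}


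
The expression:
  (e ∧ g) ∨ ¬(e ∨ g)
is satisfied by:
  {e: False, g: False}
  {g: True, e: True}


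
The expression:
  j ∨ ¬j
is always true.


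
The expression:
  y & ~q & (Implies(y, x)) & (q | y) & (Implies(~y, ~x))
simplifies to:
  x & y & ~q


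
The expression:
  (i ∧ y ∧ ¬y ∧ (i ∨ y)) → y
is always true.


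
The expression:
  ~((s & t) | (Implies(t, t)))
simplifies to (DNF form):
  False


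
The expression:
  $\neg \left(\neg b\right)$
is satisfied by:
  {b: True}


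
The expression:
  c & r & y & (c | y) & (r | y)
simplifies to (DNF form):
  c & r & y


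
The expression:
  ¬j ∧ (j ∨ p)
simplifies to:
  p ∧ ¬j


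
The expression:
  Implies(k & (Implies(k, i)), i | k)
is always true.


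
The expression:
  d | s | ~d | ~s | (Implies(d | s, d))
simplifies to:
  True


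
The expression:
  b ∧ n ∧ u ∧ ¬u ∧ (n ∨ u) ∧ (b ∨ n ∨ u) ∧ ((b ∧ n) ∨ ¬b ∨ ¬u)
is never true.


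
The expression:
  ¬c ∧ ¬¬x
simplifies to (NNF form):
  x ∧ ¬c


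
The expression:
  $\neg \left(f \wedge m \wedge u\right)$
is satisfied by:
  {u: False, m: False, f: False}
  {f: True, u: False, m: False}
  {m: True, u: False, f: False}
  {f: True, m: True, u: False}
  {u: True, f: False, m: False}
  {f: True, u: True, m: False}
  {m: True, u: True, f: False}


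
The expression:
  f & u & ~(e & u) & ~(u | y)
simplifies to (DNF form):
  False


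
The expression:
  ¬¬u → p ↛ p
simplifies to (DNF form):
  ¬u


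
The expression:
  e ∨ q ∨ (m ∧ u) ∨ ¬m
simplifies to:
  e ∨ q ∨ u ∨ ¬m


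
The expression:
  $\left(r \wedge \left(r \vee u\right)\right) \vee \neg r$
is always true.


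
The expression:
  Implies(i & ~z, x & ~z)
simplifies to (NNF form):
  x | z | ~i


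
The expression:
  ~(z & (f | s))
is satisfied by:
  {f: False, z: False, s: False}
  {s: True, f: False, z: False}
  {f: True, s: False, z: False}
  {s: True, f: True, z: False}
  {z: True, s: False, f: False}


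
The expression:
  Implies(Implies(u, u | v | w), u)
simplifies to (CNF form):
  u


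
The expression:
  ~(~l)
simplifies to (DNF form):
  l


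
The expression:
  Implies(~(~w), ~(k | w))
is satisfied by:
  {w: False}


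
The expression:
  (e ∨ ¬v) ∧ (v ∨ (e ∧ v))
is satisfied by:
  {e: True, v: True}


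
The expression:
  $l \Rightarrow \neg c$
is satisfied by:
  {l: False, c: False}
  {c: True, l: False}
  {l: True, c: False}


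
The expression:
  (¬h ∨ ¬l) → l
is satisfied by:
  {l: True}


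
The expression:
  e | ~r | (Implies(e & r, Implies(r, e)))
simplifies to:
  True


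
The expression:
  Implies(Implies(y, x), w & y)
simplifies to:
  y & (w | ~x)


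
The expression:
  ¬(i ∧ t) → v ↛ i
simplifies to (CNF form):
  (i ∨ v) ∧ (i ∨ ¬i) ∧ (t ∨ v) ∧ (t ∨ ¬i)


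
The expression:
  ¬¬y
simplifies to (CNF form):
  y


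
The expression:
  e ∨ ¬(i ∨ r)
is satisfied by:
  {e: True, r: False, i: False}
  {i: True, e: True, r: False}
  {e: True, r: True, i: False}
  {i: True, e: True, r: True}
  {i: False, r: False, e: False}


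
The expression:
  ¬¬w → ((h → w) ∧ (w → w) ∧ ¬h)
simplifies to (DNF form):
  ¬h ∨ ¬w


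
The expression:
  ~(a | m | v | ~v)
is never true.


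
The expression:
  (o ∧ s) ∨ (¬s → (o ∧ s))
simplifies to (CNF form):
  s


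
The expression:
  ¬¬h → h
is always true.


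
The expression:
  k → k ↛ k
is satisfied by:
  {k: False}


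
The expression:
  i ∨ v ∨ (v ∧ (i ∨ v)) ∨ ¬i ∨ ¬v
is always true.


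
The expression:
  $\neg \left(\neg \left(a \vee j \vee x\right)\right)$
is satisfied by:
  {a: True, x: True, j: True}
  {a: True, x: True, j: False}
  {a: True, j: True, x: False}
  {a: True, j: False, x: False}
  {x: True, j: True, a: False}
  {x: True, j: False, a: False}
  {j: True, x: False, a: False}


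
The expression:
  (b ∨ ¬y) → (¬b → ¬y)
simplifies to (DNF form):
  True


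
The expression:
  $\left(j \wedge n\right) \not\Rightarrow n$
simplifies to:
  $\text{False}$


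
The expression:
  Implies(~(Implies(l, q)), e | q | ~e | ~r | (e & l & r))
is always true.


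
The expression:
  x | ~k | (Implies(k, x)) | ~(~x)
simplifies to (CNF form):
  x | ~k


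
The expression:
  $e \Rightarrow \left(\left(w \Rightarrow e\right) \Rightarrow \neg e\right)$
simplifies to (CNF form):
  $\neg e$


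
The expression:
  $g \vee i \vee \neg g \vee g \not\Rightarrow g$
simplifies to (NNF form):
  $\text{True}$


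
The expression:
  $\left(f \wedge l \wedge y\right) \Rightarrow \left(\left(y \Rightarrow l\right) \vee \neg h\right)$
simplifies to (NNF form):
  $\text{True}$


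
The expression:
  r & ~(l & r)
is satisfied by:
  {r: True, l: False}


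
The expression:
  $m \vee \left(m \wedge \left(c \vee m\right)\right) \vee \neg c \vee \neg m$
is always true.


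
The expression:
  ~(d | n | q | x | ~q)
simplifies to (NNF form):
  False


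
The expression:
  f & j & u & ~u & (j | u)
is never true.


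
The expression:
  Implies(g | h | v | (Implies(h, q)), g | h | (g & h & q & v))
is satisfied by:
  {g: True, h: True}
  {g: True, h: False}
  {h: True, g: False}


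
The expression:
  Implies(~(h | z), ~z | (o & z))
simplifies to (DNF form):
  True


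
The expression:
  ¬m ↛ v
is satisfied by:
  {v: True, m: False}
  {m: False, v: False}
  {m: True, v: True}


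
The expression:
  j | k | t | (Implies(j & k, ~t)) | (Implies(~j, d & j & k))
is always true.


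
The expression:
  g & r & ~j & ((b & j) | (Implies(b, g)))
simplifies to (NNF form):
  g & r & ~j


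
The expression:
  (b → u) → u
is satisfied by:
  {b: True, u: True}
  {b: True, u: False}
  {u: True, b: False}


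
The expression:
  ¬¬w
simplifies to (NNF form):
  w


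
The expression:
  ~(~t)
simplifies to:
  t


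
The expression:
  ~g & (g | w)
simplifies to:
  w & ~g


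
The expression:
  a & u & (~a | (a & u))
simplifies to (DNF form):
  a & u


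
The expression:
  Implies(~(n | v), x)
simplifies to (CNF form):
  n | v | x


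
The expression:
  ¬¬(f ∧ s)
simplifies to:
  f ∧ s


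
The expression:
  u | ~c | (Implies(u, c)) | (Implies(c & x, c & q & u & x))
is always true.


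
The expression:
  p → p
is always true.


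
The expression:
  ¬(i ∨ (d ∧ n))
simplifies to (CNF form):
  ¬i ∧ (¬d ∨ ¬n)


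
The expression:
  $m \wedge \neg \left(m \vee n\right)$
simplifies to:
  $\text{False}$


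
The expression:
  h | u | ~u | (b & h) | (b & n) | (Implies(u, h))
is always true.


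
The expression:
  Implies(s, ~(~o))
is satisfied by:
  {o: True, s: False}
  {s: False, o: False}
  {s: True, o: True}


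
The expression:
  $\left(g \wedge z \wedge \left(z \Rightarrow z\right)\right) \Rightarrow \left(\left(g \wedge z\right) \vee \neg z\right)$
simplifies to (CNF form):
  $\text{True}$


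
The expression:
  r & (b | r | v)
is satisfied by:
  {r: True}


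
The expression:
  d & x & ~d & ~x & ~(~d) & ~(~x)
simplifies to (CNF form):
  False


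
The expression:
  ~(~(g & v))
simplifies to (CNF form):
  g & v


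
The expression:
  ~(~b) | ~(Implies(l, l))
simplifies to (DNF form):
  b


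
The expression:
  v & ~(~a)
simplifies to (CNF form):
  a & v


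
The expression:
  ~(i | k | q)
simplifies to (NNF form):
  ~i & ~k & ~q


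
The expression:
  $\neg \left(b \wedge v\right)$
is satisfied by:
  {v: False, b: False}
  {b: True, v: False}
  {v: True, b: False}


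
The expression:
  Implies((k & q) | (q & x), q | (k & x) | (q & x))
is always true.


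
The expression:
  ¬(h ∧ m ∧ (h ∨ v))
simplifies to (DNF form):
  ¬h ∨ ¬m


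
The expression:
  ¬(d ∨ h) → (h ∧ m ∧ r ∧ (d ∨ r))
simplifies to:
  d ∨ h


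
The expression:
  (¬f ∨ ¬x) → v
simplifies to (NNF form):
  v ∨ (f ∧ x)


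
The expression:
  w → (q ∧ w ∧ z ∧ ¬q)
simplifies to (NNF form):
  ¬w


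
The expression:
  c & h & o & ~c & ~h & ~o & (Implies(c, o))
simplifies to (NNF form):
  False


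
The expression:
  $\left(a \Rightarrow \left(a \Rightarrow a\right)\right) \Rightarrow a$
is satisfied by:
  {a: True}


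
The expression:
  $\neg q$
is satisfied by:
  {q: False}


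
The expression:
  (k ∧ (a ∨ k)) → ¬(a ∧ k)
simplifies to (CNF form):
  ¬a ∨ ¬k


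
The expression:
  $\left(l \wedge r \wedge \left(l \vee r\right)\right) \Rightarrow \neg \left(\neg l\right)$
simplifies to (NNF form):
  $\text{True}$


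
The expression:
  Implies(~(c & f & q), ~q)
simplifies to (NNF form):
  ~q | (c & f)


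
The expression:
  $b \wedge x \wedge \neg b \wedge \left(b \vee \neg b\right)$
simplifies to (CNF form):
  $\text{False}$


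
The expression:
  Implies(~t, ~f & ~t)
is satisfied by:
  {t: True, f: False}
  {f: False, t: False}
  {f: True, t: True}


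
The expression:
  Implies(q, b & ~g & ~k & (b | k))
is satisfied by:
  {b: True, g: False, k: False, q: False}
  {b: False, g: False, k: False, q: False}
  {b: True, k: True, g: False, q: False}
  {k: True, b: False, g: False, q: False}
  {b: True, g: True, k: False, q: False}
  {g: True, b: False, k: False, q: False}
  {b: True, k: True, g: True, q: False}
  {k: True, g: True, b: False, q: False}
  {q: True, b: True, g: False, k: False}


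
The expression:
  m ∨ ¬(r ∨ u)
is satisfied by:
  {m: True, u: False, r: False}
  {r: True, m: True, u: False}
  {m: True, u: True, r: False}
  {r: True, m: True, u: True}
  {r: False, u: False, m: False}


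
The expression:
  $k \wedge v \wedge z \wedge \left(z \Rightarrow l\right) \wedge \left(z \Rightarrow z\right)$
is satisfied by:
  {k: True, z: True, v: True, l: True}


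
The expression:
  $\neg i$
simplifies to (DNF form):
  $\neg i$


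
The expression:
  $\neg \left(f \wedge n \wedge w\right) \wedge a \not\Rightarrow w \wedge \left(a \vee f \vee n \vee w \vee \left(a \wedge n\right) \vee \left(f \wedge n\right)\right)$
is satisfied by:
  {a: True, w: False}


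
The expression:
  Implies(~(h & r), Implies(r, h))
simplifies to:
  h | ~r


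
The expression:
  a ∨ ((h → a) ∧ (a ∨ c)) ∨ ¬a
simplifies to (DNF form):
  True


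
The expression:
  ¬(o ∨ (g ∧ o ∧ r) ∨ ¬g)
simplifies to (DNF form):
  g ∧ ¬o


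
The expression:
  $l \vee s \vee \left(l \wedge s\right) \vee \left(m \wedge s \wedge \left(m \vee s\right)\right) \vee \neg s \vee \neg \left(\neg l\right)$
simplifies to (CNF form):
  $\text{True}$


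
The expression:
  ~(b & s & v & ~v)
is always true.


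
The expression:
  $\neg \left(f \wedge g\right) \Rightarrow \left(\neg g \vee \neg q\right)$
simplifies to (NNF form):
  $f \vee \neg g \vee \neg q$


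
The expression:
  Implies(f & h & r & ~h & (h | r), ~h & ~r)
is always true.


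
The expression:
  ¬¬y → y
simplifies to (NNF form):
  True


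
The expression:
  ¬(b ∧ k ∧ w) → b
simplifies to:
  b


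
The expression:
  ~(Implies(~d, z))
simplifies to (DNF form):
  ~d & ~z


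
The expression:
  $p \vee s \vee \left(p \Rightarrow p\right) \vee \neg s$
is always true.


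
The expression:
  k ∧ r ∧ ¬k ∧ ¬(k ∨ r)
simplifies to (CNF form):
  False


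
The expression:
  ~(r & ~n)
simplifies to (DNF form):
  n | ~r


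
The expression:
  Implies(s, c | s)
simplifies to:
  True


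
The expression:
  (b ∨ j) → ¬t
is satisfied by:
  {j: False, t: False, b: False}
  {b: True, j: False, t: False}
  {j: True, b: False, t: False}
  {b: True, j: True, t: False}
  {t: True, b: False, j: False}


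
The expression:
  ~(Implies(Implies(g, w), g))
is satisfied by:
  {g: False}


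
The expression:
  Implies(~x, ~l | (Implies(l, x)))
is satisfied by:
  {x: True, l: False}
  {l: False, x: False}
  {l: True, x: True}


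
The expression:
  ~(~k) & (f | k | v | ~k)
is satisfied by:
  {k: True}


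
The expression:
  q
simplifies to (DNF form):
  q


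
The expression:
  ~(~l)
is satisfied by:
  {l: True}


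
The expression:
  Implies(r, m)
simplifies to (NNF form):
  m | ~r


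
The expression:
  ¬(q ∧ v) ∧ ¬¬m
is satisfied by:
  {m: True, v: False, q: False}
  {m: True, q: True, v: False}
  {m: True, v: True, q: False}


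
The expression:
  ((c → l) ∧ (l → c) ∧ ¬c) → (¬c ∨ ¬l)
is always true.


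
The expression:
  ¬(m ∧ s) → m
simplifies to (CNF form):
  m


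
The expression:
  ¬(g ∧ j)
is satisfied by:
  {g: False, j: False}
  {j: True, g: False}
  {g: True, j: False}


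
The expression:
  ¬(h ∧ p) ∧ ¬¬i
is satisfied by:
  {i: True, p: False, h: False}
  {i: True, h: True, p: False}
  {i: True, p: True, h: False}


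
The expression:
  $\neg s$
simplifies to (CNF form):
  $\neg s$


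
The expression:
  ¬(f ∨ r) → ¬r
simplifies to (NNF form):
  True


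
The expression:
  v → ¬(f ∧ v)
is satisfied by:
  {v: False, f: False}
  {f: True, v: False}
  {v: True, f: False}


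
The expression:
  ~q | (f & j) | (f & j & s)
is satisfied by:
  {f: True, j: True, q: False}
  {f: True, j: False, q: False}
  {j: True, f: False, q: False}
  {f: False, j: False, q: False}
  {q: True, f: True, j: True}


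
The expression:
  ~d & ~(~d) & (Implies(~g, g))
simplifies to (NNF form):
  False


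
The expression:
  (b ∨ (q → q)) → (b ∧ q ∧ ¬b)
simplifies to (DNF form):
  False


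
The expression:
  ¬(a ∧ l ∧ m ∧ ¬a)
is always true.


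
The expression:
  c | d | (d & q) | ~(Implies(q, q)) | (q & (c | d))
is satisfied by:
  {d: True, c: True}
  {d: True, c: False}
  {c: True, d: False}


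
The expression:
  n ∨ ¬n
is always true.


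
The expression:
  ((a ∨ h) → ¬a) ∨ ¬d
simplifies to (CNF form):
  ¬a ∨ ¬d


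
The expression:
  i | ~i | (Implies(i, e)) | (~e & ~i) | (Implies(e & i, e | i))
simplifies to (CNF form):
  True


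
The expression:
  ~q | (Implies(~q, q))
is always true.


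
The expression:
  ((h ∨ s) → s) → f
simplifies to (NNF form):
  f ∨ (h ∧ ¬s)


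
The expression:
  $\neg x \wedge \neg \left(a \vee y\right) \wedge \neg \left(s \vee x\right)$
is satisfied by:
  {x: False, y: False, a: False, s: False}


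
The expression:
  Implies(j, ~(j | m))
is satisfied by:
  {j: False}


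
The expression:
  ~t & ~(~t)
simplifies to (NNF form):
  False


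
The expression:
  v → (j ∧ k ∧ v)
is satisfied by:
  {j: True, k: True, v: False}
  {j: True, k: False, v: False}
  {k: True, j: False, v: False}
  {j: False, k: False, v: False}
  {v: True, j: True, k: True}


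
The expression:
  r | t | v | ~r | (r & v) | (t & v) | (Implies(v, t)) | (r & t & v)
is always true.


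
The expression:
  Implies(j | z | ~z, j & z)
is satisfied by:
  {z: True, j: True}


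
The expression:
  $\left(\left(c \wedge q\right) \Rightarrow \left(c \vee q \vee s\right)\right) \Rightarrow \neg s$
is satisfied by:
  {s: False}


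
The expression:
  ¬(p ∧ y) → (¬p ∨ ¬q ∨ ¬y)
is always true.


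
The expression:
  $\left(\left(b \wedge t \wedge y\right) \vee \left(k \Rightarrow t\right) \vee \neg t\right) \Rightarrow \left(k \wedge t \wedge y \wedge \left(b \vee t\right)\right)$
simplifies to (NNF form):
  $k \wedge t \wedge y$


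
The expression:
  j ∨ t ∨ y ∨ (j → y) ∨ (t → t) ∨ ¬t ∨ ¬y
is always true.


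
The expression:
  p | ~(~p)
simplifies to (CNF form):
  p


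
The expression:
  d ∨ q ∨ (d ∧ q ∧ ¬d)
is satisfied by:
  {d: True, q: True}
  {d: True, q: False}
  {q: True, d: False}


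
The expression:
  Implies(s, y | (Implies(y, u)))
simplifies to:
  True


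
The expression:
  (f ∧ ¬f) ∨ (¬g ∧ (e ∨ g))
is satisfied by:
  {e: True, g: False}


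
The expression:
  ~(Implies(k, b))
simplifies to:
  k & ~b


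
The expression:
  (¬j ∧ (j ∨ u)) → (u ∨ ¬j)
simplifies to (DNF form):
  True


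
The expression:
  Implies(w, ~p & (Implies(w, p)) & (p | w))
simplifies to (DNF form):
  ~w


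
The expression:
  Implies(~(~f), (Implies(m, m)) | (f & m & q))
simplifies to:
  True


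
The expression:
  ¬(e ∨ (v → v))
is never true.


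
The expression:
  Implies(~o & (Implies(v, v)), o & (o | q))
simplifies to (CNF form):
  o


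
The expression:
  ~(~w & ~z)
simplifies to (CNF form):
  w | z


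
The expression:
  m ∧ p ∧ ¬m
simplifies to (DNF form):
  False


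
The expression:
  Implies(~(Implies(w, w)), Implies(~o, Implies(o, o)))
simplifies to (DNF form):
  True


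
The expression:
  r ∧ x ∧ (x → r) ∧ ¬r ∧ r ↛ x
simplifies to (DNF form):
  False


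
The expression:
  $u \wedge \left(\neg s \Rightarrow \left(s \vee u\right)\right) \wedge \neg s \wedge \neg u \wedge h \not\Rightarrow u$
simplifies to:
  $\text{False}$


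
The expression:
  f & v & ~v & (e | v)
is never true.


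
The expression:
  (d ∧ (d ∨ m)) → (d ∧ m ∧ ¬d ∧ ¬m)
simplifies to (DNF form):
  ¬d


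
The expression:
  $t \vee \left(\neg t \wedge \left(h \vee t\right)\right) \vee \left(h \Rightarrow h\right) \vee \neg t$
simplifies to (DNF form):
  $\text{True}$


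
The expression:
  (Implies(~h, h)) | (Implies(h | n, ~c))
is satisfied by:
  {h: True, c: False, n: False}
  {c: False, n: False, h: False}
  {h: True, n: True, c: False}
  {n: True, c: False, h: False}
  {h: True, c: True, n: False}
  {c: True, h: False, n: False}
  {h: True, n: True, c: True}


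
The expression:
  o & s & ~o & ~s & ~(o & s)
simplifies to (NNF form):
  False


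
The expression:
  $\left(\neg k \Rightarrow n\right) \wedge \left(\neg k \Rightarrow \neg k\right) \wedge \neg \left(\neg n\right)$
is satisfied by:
  {n: True}


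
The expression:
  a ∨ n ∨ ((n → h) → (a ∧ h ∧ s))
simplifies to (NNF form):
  a ∨ n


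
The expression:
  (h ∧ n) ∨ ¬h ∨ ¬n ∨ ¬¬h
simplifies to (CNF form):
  True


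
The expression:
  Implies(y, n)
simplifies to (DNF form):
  n | ~y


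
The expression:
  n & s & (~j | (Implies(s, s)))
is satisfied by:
  {s: True, n: True}


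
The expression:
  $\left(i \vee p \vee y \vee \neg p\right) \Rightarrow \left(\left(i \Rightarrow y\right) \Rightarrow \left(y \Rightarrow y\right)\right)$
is always true.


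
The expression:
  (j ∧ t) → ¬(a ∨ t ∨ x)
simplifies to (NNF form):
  ¬j ∨ ¬t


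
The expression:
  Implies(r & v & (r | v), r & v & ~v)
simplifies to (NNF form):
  ~r | ~v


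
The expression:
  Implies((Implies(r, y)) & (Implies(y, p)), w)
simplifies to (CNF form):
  (r | w | y) & (r | w | ~p) & (w | y | ~y) & (w | ~p | ~y)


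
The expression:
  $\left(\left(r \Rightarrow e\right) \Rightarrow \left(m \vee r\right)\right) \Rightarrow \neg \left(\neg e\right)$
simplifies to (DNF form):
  $e \vee \left(\neg m \wedge \neg r\right)$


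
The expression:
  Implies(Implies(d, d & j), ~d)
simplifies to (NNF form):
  ~d | ~j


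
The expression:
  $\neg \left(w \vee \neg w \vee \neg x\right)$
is never true.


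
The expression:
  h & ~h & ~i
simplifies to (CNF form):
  False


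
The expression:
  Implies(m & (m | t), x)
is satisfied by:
  {x: True, m: False}
  {m: False, x: False}
  {m: True, x: True}


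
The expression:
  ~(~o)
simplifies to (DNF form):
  o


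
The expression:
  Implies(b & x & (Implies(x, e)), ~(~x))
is always true.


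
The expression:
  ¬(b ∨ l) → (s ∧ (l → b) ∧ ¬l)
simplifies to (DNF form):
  b ∨ l ∨ s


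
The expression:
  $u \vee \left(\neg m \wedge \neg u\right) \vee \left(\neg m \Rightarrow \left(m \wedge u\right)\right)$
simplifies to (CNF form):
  $\text{True}$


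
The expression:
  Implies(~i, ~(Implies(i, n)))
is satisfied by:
  {i: True}


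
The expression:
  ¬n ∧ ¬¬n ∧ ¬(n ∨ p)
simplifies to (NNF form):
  False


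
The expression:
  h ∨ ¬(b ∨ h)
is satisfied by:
  {h: True, b: False}
  {b: False, h: False}
  {b: True, h: True}


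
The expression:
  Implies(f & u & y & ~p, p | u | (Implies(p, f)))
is always true.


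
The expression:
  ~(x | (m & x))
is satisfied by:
  {x: False}


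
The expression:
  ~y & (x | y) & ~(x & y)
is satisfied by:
  {x: True, y: False}


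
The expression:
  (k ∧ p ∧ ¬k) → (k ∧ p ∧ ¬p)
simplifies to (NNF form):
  True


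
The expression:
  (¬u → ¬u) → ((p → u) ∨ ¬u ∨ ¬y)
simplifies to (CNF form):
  True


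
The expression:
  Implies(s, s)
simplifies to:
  True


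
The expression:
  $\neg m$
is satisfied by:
  {m: False}


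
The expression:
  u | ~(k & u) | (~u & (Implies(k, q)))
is always true.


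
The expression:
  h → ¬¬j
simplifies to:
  j ∨ ¬h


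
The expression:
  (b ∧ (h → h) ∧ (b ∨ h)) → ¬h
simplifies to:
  ¬b ∨ ¬h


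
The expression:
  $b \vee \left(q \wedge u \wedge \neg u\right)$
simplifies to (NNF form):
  $b$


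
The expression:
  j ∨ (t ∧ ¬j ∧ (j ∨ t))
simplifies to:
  j ∨ t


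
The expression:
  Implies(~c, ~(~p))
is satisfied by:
  {c: True, p: True}
  {c: True, p: False}
  {p: True, c: False}


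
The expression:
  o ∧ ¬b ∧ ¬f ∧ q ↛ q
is never true.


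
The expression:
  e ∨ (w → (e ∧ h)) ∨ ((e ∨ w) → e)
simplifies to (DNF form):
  e ∨ ¬w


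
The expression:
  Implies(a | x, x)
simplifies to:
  x | ~a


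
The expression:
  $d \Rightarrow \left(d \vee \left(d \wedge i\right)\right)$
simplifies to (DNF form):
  $\text{True}$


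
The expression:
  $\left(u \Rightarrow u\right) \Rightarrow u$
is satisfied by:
  {u: True}


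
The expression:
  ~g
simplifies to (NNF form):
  ~g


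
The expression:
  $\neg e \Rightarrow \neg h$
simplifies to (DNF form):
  $e \vee \neg h$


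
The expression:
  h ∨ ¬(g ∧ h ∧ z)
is always true.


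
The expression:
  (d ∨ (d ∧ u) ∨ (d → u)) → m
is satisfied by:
  {m: True}


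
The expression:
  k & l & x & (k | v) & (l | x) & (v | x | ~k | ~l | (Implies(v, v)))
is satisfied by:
  {k: True, x: True, l: True}


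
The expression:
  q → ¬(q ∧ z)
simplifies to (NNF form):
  ¬q ∨ ¬z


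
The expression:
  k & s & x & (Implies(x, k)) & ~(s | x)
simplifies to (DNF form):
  False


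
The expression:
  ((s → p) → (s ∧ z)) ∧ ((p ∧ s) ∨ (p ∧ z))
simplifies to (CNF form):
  p ∧ s ∧ z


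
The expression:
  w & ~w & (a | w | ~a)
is never true.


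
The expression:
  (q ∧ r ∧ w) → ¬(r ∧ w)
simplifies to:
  ¬q ∨ ¬r ∨ ¬w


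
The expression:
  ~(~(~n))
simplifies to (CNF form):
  ~n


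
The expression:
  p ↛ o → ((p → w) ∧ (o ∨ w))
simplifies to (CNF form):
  o ∨ w ∨ ¬p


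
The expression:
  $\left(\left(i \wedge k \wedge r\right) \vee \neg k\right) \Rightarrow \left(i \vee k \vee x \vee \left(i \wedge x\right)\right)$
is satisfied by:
  {i: True, x: True, k: True}
  {i: True, x: True, k: False}
  {i: True, k: True, x: False}
  {i: True, k: False, x: False}
  {x: True, k: True, i: False}
  {x: True, k: False, i: False}
  {k: True, x: False, i: False}


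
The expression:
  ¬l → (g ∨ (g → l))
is always true.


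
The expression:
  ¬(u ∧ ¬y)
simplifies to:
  y ∨ ¬u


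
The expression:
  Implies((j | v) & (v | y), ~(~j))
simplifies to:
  j | ~v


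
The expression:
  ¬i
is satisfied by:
  {i: False}


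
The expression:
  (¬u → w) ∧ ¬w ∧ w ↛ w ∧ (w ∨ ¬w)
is never true.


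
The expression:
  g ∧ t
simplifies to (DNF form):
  g ∧ t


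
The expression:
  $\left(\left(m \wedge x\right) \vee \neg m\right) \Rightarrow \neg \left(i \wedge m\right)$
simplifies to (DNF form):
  $\neg i \vee \neg m \vee \neg x$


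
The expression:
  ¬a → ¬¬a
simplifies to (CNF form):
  a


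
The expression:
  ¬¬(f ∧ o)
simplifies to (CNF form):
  f ∧ o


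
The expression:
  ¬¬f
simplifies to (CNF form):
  f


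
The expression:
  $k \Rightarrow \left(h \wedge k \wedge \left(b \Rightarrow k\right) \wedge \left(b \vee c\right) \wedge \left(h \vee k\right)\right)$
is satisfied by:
  {h: True, b: True, c: True, k: False}
  {h: True, b: True, c: False, k: False}
  {h: True, c: True, k: False, b: False}
  {h: True, c: False, k: False, b: False}
  {b: True, c: True, k: False, h: False}
  {b: True, c: False, k: False, h: False}
  {c: True, b: False, k: False, h: False}
  {c: False, b: False, k: False, h: False}
  {h: True, b: True, k: True, c: True}
  {h: True, b: True, k: True, c: False}
  {h: True, k: True, c: True, b: False}


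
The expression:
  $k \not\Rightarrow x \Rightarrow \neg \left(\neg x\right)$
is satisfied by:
  {x: True, k: False}
  {k: False, x: False}
  {k: True, x: True}


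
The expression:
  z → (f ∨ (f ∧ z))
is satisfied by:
  {f: True, z: False}
  {z: False, f: False}
  {z: True, f: True}


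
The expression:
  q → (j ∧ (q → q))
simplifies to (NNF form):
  j ∨ ¬q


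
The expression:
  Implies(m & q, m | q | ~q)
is always true.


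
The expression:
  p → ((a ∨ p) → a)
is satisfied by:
  {a: True, p: False}
  {p: False, a: False}
  {p: True, a: True}


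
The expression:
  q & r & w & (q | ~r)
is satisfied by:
  {r: True, w: True, q: True}


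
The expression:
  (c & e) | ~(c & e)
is always true.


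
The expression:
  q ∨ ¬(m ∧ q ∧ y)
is always true.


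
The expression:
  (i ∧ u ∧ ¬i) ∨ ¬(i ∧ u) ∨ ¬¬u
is always true.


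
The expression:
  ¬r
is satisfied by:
  {r: False}


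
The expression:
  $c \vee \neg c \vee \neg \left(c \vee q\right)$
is always true.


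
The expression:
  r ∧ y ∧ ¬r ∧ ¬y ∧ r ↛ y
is never true.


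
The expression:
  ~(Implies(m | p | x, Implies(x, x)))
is never true.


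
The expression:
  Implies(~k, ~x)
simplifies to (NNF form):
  k | ~x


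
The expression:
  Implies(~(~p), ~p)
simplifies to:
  ~p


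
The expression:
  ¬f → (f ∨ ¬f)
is always true.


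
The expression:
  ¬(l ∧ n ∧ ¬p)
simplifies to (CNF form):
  p ∨ ¬l ∨ ¬n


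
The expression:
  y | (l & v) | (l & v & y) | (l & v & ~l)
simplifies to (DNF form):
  y | (l & v)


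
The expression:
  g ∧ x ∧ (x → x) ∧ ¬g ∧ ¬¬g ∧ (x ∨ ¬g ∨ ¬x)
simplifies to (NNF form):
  False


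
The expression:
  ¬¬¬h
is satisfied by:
  {h: False}


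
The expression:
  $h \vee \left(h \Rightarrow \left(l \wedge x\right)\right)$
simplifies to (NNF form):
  $\text{True}$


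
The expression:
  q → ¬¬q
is always true.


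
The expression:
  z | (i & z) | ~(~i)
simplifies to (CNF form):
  i | z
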